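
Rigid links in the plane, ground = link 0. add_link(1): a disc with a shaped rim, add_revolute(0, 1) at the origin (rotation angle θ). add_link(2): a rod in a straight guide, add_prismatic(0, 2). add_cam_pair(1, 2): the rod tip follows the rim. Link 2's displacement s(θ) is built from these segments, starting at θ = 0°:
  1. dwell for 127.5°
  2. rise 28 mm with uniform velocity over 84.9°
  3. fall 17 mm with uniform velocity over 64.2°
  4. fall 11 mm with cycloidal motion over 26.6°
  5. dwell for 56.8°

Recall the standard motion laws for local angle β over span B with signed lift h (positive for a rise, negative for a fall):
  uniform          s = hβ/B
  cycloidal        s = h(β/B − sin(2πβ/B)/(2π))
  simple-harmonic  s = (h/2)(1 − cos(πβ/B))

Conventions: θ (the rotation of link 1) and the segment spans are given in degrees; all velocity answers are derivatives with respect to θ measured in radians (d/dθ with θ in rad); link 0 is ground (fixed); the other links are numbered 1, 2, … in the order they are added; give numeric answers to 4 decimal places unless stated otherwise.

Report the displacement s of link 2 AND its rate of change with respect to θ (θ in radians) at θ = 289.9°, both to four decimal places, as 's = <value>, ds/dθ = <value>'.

segment 1 (0° to 127.5°, dwell): s unchanged at 0.0000
segment 2 (127.5° to 212.4°, uniform, h = 28) is passed completely: s = 0.0000 + (28) = 28.0000
segment 3 (212.4° to 276.6°, uniform, h = -17) is passed completely: s = 28.0000 + (-17) = 11.0000
θ = 289.9° falls in segment 4 (276.6° to 303.2°, cycloidal, h = -11): β = 289.9 − 276.6 = 13.3°, B = 26.6°; Δs = -11·(0.5000 − sin(2π·0.5000)/(2π)) = -5.5000; s = 11.0000 − 5.5000 = 5.5000
velocity in seg [276.6°–303.2°] (cycloidal), θ in radians: β = 13.3° = 0.2321 rad, B = 26.6° = 0.4643 rad; ds/dθ = (h/B)(1 − cos(2πβ/B)) = ((-11)/0.4643)(1 − cos(2π·0.5000)) = -47.387487 mm/rad

s = 5.5000, ds/dθ = -47.3875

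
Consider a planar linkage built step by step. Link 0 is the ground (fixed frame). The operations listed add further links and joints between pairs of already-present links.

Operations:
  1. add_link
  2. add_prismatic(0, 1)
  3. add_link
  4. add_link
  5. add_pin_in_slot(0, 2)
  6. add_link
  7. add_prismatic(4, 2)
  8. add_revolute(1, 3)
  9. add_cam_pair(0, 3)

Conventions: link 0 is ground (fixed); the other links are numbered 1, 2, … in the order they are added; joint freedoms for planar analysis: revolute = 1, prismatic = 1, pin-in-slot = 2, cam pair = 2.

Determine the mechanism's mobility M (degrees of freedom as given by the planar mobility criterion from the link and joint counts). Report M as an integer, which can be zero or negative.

ground; <1,0,0>
#1 <2,0,0>
P:0↔1 J1 <2,1,0>
#2 <3,1,0>
#3 <4,1,0>
PS:0↔2 J2 <4,1,1>
#4 <5,1,1>
P:4↔2 J1 <5,2,1>
R:1↔3 J1 <5,3,1>
C:0↔3 J2 <5,3,2>
3×4 − 2×3 − 1×2 = 4

M = 4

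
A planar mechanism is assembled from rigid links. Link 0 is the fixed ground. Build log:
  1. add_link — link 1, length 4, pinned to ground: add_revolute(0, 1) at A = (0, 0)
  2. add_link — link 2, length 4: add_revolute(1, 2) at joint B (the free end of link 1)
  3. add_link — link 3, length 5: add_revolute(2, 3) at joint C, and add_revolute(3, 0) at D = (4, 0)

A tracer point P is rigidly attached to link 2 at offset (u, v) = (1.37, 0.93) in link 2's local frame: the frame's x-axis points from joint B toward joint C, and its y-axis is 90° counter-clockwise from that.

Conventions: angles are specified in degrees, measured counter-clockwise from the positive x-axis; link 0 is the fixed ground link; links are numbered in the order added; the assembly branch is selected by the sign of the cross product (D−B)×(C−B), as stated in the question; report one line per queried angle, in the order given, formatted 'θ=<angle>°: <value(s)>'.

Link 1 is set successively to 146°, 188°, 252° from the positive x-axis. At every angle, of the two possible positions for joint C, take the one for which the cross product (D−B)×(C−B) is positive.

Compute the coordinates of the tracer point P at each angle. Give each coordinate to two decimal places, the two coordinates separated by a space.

A=(0,0), D=(4.00,0)
θ=146°: B = A + 4.00·(cos146°, sin146°) = (-3.3162, 2.2368)
θ=146°: |BD| = 7.6504
θ=146°: circle(B,4.00) ∩ circle(D,5.00): a=3.2370, h=2.3498
θ=146°:   candidates: C₊=(0.4664,3.5375) cross=17.977; C₋=(-0.9076,-0.9568) cross=-17.977
θ=146°:   branch + wants cross > 0 → take C=(0.4664,3.5375) (cross=17.977)
θ=146°: ex = (C−B)/|BC| = (0.9457,0.3252); ey = (-0.3252,0.9457)
θ=146°: P = B + 1.37·ex + 0.93·ey = (-2.3230,3.5617)
θ=188°: B = A + 4.00·(cos188°, sin188°) = (-3.9611, -0.5567)
θ=188°: |BD| = 7.9805
θ=188°: circle(B,4.00) ∩ circle(D,5.00): a=3.4264, h=2.0640
θ=188°:   candidates: C₊=(-0.6870,1.7412) cross=16.471; C₋=(-0.3991,-2.3766) cross=-16.471
θ=188°:   branch + wants cross > 0 → take C=(-0.6870,1.7412) (cross=16.471)
θ=188°: ex = (C−B)/|BC| = (0.8185,0.5745); ey = (-0.5745,0.8185)
θ=188°: P = B + 1.37·ex + 0.93·ey = (-3.3740,0.9916)
θ=252°: B = A + 4.00·(cos252°, sin252°) = (-1.2361, -3.8042)
θ=252°: |BD| = 6.4721
θ=252°: circle(B,4.00) ∩ circle(D,5.00): a=2.5408, h=3.0894
θ=252°:   candidates: C₊=(-0.9964,0.1886) cross=19.995; C₋=(2.6354,-4.8102) cross=-19.995
θ=252°:   branch + wants cross > 0 → take C=(-0.9964,0.1886) (cross=19.995)
θ=252°: ex = (C−B)/|BC| = (0.0599,0.9982); ey = (-0.9982,0.0599)
θ=252°: P = B + 1.37·ex + 0.93·ey = (-2.0823,-2.3810)

θ=146°: -2.32 3.56
θ=188°: -3.37 0.99
θ=252°: -2.08 -2.38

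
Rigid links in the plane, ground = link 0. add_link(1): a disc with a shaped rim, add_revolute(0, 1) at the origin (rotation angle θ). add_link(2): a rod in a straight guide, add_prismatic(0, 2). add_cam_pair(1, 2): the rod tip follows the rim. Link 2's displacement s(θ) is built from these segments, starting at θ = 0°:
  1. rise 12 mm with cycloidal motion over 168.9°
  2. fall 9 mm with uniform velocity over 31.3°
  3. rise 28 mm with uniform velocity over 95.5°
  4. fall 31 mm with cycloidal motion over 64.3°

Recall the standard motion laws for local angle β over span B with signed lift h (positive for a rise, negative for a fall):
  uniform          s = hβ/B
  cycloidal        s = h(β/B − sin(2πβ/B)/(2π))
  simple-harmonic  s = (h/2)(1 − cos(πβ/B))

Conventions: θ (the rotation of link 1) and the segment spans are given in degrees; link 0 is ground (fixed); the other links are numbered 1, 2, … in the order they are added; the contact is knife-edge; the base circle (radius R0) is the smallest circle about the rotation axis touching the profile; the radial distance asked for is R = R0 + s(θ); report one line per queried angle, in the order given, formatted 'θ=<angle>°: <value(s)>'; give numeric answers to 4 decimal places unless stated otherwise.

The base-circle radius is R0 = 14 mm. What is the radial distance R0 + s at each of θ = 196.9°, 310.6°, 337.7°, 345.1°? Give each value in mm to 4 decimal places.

segment 1 (0° to 168.9°, cycloidal, h = 12) is passed completely: s = 0.0000 + (12) = 12.0000
θ = 196.9° falls in segment 2 (168.9° to 200.2°, uniform, h = -9): β = 196.9 − 168.9 = 28°, B = 31.3°; Δs = -9·28/31.3 = -8.0511; s = 12.0000 − 8.0511 = 3.9489
segment 2 (168.9° to 200.2°, uniform, h = -9) is passed completely: s = 12.0000 + (-9) = 3.0000
segment 3 (200.2° to 295.7°, uniform, h = 28) is passed completely: s = 3.0000 + (28) = 31.0000
θ = 310.6° falls in segment 4 (295.7° to 360°, cycloidal, h = -31): β = 310.6 − 295.7 = 14.9°, B = 64.3°; Δs = -31·(0.2317 − sin(2π·0.2317)/(2π)) = -2.2822; s = 31.0000 − 2.2822 = 28.7178
θ = 337.7° falls in segment 4 (295.7° to 360°, cycloidal, h = -31): β = 337.7 − 295.7 = 42°, B = 64.3°; Δs = -31·(0.6532 − sin(2π·0.6532)/(2π)) = -24.2977; s = 31.0000 − 24.2977 = 6.7023
θ = 345.1° falls in segment 4 (295.7° to 360°, cycloidal, h = -31): β = 345.1 − 295.7 = 49.4°, B = 64.3°; Δs = -31·(0.7683 − sin(2π·0.7683)/(2π)) = -28.7178; s = 31.0000 − 28.7178 = 2.2822
θ=196.9°: R = R0 + s = 14 + 3.9489 = 17.9489
θ=310.6°: R = R0 + s = 14 + 28.7178 = 42.7178
θ=337.7°: R = R0 + s = 14 + 6.7023 = 20.7023
θ=345.1°: R = R0 + s = 14 + 2.2822 = 16.2822

θ=196.9°: 17.9489
θ=310.6°: 42.7178
θ=337.7°: 20.7023
θ=345.1°: 16.2822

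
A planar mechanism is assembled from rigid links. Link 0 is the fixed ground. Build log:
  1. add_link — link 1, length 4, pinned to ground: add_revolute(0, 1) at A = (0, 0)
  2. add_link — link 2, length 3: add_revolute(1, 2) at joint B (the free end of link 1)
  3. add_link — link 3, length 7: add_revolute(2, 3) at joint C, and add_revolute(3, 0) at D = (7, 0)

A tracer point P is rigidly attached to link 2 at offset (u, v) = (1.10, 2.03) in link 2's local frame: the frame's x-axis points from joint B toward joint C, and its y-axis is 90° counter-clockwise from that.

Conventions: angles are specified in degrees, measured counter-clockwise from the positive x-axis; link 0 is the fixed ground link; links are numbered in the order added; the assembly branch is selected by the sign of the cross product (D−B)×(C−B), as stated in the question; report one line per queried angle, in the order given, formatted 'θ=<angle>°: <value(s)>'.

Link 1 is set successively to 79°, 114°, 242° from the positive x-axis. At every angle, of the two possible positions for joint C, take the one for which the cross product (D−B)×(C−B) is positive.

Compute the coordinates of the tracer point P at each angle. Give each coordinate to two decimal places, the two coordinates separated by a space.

A=(0,0), D=(7.00,0)
θ=79°: B = A + 4.00·(cos79°, sin79°) = (0.7632, 3.9265)
θ=79°: |BD| = 7.3699
θ=79°: circle(B,3.00) ∩ circle(D,7.00): a=0.9712, h=2.8385
θ=79°:   candidates: C₊=(3.0974,5.8111) cross=20.919; C₋=(0.0728,1.0070) cross=-20.919
θ=79°:   branch + wants cross > 0 → take C=(3.0974,5.8111) (cross=20.919)
θ=79°: ex = (C−B)/|BC| = (0.7780,0.6282); ey = (-0.6282,0.7780)
θ=79°: P = B + 1.10·ex + 2.03·ey = (0.3438,6.1970)
θ=114°: B = A + 4.00·(cos114°, sin114°) = (-1.6269, 3.6542)
θ=114°: |BD| = 9.3690
θ=114°: circle(B,3.00) ∩ circle(D,7.00): a=2.5498, h=1.5807
θ=114°:   candidates: C₊=(1.3374,4.1152) cross=14.810; C₋=(0.1043,1.2042) cross=-14.810
θ=114°:   branch + wants cross > 0 → take C=(1.3374,4.1152) (cross=14.810)
θ=114°: ex = (C−B)/|BC| = (0.9881,0.1537); ey = (-0.1537,0.9881)
θ=114°: P = B + 1.10·ex + 2.03·ey = (-0.8520,5.8291)
θ=242°: B = A + 4.00·(cos242°, sin242°) = (-1.8779, -3.5318)
θ=242°: |BD| = 9.5546
θ=242°: circle(B,3.00) ∩ circle(D,7.00): a=2.6841, h=1.3401
θ=242°:   candidates: C₊=(0.1207,-1.2945) cross=12.804; C₋=(1.1114,-3.7848) cross=-12.804
θ=242°:   branch + wants cross > 0 → take C=(0.1207,-1.2945) (cross=12.804)
θ=242°: ex = (C−B)/|BC| = (0.6662,0.7458); ey = (-0.7458,0.6662)
θ=242°: P = B + 1.10·ex + 2.03·ey = (-2.6590,-1.3590)

θ=79°: 0.34 6.20
θ=114°: -0.85 5.83
θ=242°: -2.66 -1.36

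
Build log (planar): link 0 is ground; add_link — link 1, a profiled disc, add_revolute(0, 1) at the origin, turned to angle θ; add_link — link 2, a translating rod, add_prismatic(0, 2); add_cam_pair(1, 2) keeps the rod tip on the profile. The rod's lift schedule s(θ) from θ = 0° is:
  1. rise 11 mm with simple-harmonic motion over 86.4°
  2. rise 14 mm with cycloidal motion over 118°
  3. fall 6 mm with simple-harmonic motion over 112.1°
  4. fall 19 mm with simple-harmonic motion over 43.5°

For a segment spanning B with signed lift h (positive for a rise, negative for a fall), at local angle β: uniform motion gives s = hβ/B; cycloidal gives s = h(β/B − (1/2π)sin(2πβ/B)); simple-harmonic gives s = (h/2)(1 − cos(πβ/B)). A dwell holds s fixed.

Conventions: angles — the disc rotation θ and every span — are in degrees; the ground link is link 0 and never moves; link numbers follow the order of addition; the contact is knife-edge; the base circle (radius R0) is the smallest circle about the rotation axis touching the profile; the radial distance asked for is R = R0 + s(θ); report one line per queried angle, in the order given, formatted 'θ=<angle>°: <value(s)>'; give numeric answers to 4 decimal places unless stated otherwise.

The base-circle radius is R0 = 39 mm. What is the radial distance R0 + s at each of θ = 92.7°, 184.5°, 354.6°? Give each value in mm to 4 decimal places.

seg 1 [0°–86.4°] simple-harmonic, h=11: full span → s += 11 → s = 11.0000
seg 2 [86.4°–204.4°] cycloidal, h=14: θ=92.7° here. β=6.3, B=118. 14·(0.0534 − sin(2π·0.0534)/(2π)) = 0.0139 → s = 11.0139
seg 2 [86.4°–204.4°] cycloidal, h=14: θ=184.5° here. β=98.1, B=118. 14·(0.8314 − sin(2π·0.8314)/(2π)) = 13.5823 → s = 24.5823
seg 2 [86.4°–204.4°] cycloidal, h=14: full span → s += 14 → s = 25.0000
seg 3 [204.4°–316.5°] simple-harmonic, h=-6: full span → s += -6 → s = 19.0000
seg 4 [316.5°–360°] simple-harmonic, h=-19: θ=354.6° here. β=38.1, B=43.5. -19/2·(1 − cos(π·0.8759)) = -18.2867 → s = 0.7133
θ=92.7°: R = R0 + s = 39 + 11.0139 = 50.0139
θ=184.5°: R = R0 + s = 39 + 24.5823 = 63.5823
θ=354.6°: R = R0 + s = 39 + 0.7133 = 39.7133

θ=92.7°: 50.0139
θ=184.5°: 63.5823
θ=354.6°: 39.7133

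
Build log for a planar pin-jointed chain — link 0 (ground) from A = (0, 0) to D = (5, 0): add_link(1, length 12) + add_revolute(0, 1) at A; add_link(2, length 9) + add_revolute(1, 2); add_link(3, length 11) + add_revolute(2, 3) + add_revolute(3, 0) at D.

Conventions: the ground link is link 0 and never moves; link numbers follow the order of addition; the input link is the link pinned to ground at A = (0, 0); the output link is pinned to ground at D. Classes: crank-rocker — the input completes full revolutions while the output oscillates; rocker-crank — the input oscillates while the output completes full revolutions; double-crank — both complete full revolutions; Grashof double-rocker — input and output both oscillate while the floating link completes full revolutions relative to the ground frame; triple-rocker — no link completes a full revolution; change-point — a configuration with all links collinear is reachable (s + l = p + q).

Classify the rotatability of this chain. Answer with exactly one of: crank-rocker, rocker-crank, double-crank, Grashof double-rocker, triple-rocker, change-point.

lengths: ground=5, input=12, coupler=9, output=11
sorted: s=5 (shortest), l=12 (longest), p+q=20
s + l = 17 vs p + q = 20
s + l < p + q (Grashof) with shortest = ground link → double-crank

double-crank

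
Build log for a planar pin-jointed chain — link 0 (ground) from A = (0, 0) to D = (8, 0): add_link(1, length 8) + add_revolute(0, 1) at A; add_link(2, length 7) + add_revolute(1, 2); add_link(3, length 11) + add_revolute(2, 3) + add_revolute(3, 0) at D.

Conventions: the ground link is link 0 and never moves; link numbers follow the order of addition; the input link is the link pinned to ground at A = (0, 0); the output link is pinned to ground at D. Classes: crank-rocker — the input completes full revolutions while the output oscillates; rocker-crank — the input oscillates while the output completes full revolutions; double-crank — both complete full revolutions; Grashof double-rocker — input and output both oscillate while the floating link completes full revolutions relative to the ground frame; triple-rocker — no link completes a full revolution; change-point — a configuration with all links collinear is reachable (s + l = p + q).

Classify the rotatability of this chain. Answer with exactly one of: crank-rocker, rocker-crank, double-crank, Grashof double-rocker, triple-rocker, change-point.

lengths: ground=8, input=8, coupler=7, output=11
sorted: s=7 (shortest), l=11 (longest), p+q=16
s + l = 18 vs p + q = 16
s + l > p + q → non-Grashof → no link fully rotates → triple-rocker

triple-rocker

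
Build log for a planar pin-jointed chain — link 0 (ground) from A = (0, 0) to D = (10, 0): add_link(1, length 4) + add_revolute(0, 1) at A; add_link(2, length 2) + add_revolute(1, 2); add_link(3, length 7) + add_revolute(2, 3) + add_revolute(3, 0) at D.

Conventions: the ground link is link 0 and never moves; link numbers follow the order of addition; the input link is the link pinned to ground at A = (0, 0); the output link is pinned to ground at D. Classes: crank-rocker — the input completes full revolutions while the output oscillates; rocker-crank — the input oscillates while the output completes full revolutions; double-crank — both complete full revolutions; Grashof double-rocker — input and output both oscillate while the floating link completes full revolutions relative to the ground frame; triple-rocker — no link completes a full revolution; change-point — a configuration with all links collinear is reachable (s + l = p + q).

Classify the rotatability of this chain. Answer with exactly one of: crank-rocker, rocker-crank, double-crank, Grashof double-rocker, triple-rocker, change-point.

lengths: ground=10, input=4, coupler=2, output=7
sorted: s=2 (shortest), l=10 (longest), p+q=11
s + l = 12 vs p + q = 11
s + l > p + q → non-Grashof → no link fully rotates → triple-rocker

triple-rocker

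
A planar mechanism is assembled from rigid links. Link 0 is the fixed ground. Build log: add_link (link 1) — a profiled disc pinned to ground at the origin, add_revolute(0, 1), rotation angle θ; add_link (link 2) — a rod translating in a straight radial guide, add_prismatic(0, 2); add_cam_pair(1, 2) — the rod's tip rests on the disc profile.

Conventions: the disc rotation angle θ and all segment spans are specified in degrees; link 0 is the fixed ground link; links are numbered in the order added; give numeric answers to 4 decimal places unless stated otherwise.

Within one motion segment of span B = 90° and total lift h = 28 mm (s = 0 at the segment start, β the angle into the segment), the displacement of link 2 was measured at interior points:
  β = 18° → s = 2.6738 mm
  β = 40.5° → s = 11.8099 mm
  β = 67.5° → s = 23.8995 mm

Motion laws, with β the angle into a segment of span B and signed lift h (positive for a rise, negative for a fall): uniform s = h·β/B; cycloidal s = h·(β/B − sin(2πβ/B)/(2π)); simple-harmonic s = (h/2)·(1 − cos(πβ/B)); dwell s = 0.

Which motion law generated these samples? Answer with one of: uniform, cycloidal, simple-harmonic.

candidates at β/B = r: uniform s = h·r (linear in β); cycloidal s = h·(r − sin(2πr)/(2π)); simple-harmonic s = (h/2)(1 − cos(πr))
β=18°: printed 2.6738 | uniform 5.6000, cycloidal 1.3618, simple-harmonic 2.6738
β=40.5°: printed 11.8099 | uniform 12.6000, cycloidal 11.2229, simple-harmonic 11.8099
β=67.5°: printed 23.8995 | uniform 21.0000, cycloidal 25.4563, simple-harmonic 23.8995
only one law matches every sample → simple-harmonic

simple-harmonic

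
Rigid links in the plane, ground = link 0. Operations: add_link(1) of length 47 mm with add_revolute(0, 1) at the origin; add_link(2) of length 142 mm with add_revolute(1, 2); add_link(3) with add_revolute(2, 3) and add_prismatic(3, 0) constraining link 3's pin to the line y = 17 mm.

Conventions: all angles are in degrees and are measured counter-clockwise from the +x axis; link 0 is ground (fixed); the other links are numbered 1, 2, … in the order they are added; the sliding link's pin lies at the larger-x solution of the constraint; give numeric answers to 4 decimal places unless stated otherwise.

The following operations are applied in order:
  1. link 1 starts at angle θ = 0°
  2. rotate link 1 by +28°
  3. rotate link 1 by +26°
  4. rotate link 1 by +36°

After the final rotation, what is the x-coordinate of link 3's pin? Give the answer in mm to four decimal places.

geometry: r = 47 mm, L = 142 mm, e = 17 mm; θ starts at 0°
rotate link 1 by +28°: θ ← 0° +28° = 28°
rotate link 1 by +26°: θ ← 28° +26° = 54°
rotate link 1 by +36°: θ ← 54° +36° = 90°
crank pin P = (r cos θ, r sin θ) = (0.000000, 47.000000)
h = r sin θ − e = 47.000000 − 17 = 30.000000
x = r cos θ + √(L² − h²) = 0.000000 + 138.794813 = 138.794813

138.7948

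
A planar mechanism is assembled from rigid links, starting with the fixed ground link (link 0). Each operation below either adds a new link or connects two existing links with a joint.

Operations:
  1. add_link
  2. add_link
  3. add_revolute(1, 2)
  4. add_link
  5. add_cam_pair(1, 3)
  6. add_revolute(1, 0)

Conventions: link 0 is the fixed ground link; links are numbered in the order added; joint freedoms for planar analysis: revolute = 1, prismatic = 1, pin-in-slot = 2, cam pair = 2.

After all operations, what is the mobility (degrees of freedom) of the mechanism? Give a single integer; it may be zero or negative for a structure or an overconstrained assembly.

(L,J1,J2)=(1,0,0); link0 fixed
link1: (2,0,0)
link2: (3,0,0)
R 1-2 [J1]: (3,1,0)
link3: (4,1,0)
C 1-3 [J2]: (4,1,1)
R 1-0 [J1]: (4,2,1)
Grübler: 3·3 − 2·2 − 1 = 4

M = 4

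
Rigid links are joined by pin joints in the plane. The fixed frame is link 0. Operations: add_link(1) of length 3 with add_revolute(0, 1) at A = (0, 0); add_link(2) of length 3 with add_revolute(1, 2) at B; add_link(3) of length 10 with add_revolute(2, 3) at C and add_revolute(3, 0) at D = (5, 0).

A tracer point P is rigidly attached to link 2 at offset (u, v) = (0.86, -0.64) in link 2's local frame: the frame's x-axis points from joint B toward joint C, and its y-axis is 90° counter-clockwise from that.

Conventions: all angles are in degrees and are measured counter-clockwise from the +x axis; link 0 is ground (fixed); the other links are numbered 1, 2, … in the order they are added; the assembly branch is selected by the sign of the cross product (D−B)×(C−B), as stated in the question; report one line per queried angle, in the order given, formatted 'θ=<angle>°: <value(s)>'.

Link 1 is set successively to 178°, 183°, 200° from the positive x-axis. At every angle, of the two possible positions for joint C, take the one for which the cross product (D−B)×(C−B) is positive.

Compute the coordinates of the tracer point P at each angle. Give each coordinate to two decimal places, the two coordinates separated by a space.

A=(0,0), D=(5.00,0)
θ=178°: B = A + 3.00·(cos178°, sin178°) = (-2.9982, 0.1047)
θ=178°: |BD| = 7.9989
θ=178°: circle(B,3.00) ∩ circle(D,10.00): a=-1.6889, h=2.4795
θ=178°:   candidates: C₊=(-4.6545,2.6060) cross=19.833; C₋=(-4.7194,-2.3524) cross=-19.833
θ=178°:   branch + wants cross > 0 → take C=(-4.6545,2.6060) (cross=19.833)
θ=178°: ex = (C−B)/|BC| = (-0.5521,0.8338); ey = (-0.8338,-0.5521)
θ=178°: P = B + 0.86·ex + -0.64·ey = (-2.9394,1.1751)
θ=183°: B = A + 3.00·(cos183°, sin183°) = (-2.9959, -0.1570)
θ=183°: |BD| = 7.9974
θ=183°: circle(B,3.00) ∩ circle(D,10.00): a=-1.6906, h=2.4783
θ=183°:   candidates: C₊=(-4.7348,2.2876) cross=19.820; C₋=(-4.6375,-2.6680) cross=-19.820
θ=183°:   branch + wants cross > 0 → take C=(-4.7348,2.2876) (cross=19.820)
θ=183°: ex = (C−B)/|BC| = (-0.5796,0.8149); ey = (-0.8149,-0.5796)
θ=183°: P = B + 0.86·ex + -0.64·ey = (-2.9729,0.9148)
θ=200°: B = A + 3.00·(cos200°, sin200°) = (-2.8191, -1.0261)
θ=200°: |BD| = 7.8861
θ=200°: circle(B,3.00) ∩ circle(D,10.00): a=-1.8266, h=2.3798
θ=200°:   candidates: C₊=(-4.9398,1.0959) cross=18.768; C₋=(-4.3205,-3.6233) cross=-18.768
θ=200°:   branch + wants cross > 0 → take C=(-4.9398,1.0959) (cross=18.768)
θ=200°: ex = (C−B)/|BC| = (-0.7069,0.7073); ey = (-0.7073,-0.7069)
θ=200°: P = B + 0.86·ex + -0.64·ey = (-2.9743,0.0346)

θ=178°: -2.94 1.18
θ=183°: -2.97 0.91
θ=200°: -2.97 0.03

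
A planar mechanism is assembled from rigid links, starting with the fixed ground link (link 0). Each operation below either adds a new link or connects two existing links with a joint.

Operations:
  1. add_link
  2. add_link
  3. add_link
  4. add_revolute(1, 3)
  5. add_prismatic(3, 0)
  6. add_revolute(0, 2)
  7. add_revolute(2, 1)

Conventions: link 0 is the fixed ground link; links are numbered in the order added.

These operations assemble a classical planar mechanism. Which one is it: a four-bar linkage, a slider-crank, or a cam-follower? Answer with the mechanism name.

links: 4 (incl. ground); joints: 3 revolute, 1 prismatic, 0 higher (cam) pair, forming one closed loop
4 links, 3 revolutes + 1 prismatic in one loop → slider-crank

slider-crank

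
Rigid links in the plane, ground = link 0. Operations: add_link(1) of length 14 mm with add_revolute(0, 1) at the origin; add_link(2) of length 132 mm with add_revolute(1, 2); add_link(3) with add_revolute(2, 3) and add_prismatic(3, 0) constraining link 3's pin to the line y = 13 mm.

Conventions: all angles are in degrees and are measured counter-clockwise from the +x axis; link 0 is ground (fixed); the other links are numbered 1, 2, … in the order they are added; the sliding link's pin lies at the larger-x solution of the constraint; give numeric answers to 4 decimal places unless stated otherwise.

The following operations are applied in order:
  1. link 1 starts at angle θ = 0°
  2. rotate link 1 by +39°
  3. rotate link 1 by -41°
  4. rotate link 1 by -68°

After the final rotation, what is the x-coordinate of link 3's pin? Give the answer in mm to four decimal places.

geometry: r = 14 mm, L = 132 mm, e = 13 mm; θ starts at 0°
rotate link 1 by +39°: θ ← 0° +39° = 39°
rotate link 1 by -41°: θ ← 39° -41° = -2°
rotate link 1 by -68°: θ ← -2° -68° = -70°
crank pin P = (r cos θ, r sin θ) = (4.788282, -13.155697)
h = r sin θ − e = -13.155697 − 13 = -26.155697
x = r cos θ + √(L² − h²) = 4.788282 + 129.382686 = 134.170968

134.1710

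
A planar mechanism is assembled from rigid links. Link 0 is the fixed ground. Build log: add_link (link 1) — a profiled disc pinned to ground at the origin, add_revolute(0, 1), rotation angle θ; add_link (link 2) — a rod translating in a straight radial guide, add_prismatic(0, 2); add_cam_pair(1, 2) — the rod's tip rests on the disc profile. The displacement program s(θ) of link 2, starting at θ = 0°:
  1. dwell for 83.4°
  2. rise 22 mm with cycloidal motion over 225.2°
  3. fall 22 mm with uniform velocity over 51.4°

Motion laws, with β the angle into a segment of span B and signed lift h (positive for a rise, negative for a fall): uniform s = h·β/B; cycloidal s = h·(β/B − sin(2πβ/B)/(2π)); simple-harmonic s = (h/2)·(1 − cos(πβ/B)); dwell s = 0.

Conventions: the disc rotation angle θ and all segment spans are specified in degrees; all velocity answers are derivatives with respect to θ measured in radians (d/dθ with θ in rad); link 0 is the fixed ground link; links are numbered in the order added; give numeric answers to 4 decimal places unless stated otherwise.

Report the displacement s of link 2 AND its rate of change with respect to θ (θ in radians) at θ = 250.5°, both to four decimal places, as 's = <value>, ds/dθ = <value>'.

seg 1 [0°–83.4°] dwell: s stays 0.0000
seg 2 [83.4°–308.6°] cycloidal, h=22: θ=250.5° here. β=167.1, B=225.2. 22·(0.7420 − sin(2π·0.7420)/(2π)) = 19.8212 → s = 19.8212
velocity in seg [83.4°–308.6°] (cycloidal), θ in radians: β = 167.1° = 2.9164 rad, B = 225.2° = 3.9305 rad; ds/dθ = (h/B)(1 − cos(2πβ/B)) = (22/3.9305)(1 − cos(2π·0.7420)) = 5.878261 mm/rad

s = 19.8212, ds/dθ = 5.8783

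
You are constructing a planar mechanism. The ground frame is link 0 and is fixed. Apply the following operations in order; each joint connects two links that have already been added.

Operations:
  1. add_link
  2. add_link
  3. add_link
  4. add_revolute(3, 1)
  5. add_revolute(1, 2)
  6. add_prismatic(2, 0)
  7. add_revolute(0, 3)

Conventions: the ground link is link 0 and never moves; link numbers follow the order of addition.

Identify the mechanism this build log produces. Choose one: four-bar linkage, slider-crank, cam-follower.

links: 4 (incl. ground); joints: 3 revolute, 1 prismatic, 0 higher (cam) pair, forming one closed loop
4 links, 3 revolutes + 1 prismatic in one loop → slider-crank

slider-crank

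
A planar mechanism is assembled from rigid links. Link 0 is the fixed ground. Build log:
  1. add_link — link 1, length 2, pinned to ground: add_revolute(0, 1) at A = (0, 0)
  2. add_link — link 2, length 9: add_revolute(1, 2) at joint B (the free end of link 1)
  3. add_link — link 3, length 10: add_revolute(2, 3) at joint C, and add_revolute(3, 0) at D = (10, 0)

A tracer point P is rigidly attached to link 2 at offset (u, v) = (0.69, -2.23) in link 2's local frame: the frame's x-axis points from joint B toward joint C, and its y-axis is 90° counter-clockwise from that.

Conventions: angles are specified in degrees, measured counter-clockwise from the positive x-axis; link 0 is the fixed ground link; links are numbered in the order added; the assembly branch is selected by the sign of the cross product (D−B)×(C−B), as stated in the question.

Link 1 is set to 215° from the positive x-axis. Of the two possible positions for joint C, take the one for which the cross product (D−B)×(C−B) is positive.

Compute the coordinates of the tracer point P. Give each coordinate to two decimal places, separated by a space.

A=(0,0), D=(10.00,0)
B = A + 2.00·(cos215°, sin215°) = (-1.6383, -1.1472)
|BD| = 11.6947
circle(B,9.00) ∩ circle(D,10.00): a=5.0350, h=7.4598
  candidates: C₊=(2.6407,6.7706) cross=87.240; C₋=(4.1042,-8.0771) cross=-87.240
  branch + wants cross > 0 → take C=(2.6407,6.7706) (cross=87.240)
ex = (C−B)/|BC| = (0.4754,0.8797); ey = (-0.8797,0.4754)
P = B + 0.69·ex + -2.23·ey = (0.6516,-1.6004)

0.65 -1.60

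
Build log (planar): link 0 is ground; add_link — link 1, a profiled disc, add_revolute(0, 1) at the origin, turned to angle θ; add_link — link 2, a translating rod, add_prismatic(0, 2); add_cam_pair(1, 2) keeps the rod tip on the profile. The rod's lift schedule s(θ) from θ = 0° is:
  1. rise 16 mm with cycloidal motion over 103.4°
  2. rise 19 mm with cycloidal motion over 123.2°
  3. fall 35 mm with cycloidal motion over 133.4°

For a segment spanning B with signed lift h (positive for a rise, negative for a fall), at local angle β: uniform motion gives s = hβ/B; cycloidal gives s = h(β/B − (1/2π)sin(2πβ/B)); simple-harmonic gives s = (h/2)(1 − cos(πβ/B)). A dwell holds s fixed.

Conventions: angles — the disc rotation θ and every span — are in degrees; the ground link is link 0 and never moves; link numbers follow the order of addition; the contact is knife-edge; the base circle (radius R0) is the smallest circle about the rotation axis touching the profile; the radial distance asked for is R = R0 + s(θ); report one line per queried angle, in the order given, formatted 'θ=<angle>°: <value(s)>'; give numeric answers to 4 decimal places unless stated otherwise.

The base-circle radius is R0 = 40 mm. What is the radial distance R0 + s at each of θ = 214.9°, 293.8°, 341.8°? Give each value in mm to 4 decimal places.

seg 1 [0°–103.4°] cycloidal, h=16: full span → s += 16 → s = 16.0000
seg 2 [103.4°–226.6°] cycloidal, h=19: θ=214.9° here. β=111.5, B=123.2. 19·(0.9050 − sin(2π·0.9050)/(2π)) = 18.8948 → s = 34.8948
seg 2 [103.4°–226.6°] cycloidal, h=19: full span → s += 19 → s = 35.0000
seg 3 [226.6°–360°] cycloidal, h=-35: θ=293.8° here. β=67.2, B=133.4. -35·(0.5037 − sin(2π·0.5037)/(2π)) = -17.7624 → s = 17.2376
seg 3 [226.6°–360°] cycloidal, h=-35: θ=341.8° here. β=115.2, B=133.4. -35·(0.8636 − sin(2π·0.8636)/(2π)) = -34.4363 → s = 0.5637
θ=214.9°: R = R0 + s = 40 + 34.8948 = 74.8948
θ=293.8°: R = R0 + s = 40 + 17.2376 = 57.2376
θ=341.8°: R = R0 + s = 40 + 0.5637 = 40.5637

θ=214.9°: 74.8948
θ=293.8°: 57.2376
θ=341.8°: 40.5637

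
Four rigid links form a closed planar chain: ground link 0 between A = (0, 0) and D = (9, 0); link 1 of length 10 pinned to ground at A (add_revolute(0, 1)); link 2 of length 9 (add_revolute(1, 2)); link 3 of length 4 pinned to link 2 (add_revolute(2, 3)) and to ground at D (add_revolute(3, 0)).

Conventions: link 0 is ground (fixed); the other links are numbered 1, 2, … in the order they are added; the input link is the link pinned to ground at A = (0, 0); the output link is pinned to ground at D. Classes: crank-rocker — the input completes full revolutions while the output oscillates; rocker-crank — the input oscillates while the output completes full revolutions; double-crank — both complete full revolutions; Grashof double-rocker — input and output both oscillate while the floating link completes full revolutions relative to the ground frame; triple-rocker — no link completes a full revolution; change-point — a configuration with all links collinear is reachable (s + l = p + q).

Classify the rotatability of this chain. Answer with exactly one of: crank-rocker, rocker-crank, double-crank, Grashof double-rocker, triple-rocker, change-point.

lengths: ground=9, input=10, coupler=9, output=4
sorted: s=4 (shortest), l=10 (longest), p+q=18
s + l = 14 vs p + q = 18
s + l < p + q (Grashof) with shortest = output link → rocker-crank

rocker-crank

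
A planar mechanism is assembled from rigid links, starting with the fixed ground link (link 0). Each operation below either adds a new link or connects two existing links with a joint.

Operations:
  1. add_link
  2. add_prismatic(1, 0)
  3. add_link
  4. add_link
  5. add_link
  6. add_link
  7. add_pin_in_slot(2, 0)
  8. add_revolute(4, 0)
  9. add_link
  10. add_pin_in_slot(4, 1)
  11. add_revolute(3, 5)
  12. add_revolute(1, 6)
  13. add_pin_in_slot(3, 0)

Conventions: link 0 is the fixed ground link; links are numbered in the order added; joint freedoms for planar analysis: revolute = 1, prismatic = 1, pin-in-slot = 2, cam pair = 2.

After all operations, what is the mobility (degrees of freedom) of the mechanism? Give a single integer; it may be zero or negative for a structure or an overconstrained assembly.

(L,J1,J2)=(1,0,0); link0 fixed
link1: (2,0,0)
P 1-0 [J1]: (2,1,0)
link2: (3,1,0)
link3: (4,1,0)
link4: (5,1,0)
link5: (6,1,0)
PS 2-0 [J2]: (6,1,1)
R 4-0 [J1]: (6,2,1)
link6: (7,2,1)
PS 4-1 [J2]: (7,2,2)
R 3-5 [J1]: (7,3,2)
R 1-6 [J1]: (7,4,2)
PS 3-0 [J2]: (7,4,3)
Grübler: 3·6 − 2·4 − 3 = 7

M = 7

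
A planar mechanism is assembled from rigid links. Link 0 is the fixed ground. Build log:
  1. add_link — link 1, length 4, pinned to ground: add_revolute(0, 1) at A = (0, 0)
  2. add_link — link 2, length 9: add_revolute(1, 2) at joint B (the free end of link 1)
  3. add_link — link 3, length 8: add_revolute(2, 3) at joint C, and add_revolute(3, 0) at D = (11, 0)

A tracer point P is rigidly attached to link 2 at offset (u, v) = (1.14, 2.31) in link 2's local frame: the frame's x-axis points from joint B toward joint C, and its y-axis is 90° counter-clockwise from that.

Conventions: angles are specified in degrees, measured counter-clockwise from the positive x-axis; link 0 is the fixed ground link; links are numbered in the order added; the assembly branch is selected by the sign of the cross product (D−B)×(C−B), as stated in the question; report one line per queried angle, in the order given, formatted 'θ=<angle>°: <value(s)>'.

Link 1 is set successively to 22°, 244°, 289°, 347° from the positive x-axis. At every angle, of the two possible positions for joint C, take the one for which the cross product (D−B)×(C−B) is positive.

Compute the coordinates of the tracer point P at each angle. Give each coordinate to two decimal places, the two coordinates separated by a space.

A=(0,0), D=(11.00,0)
θ=22°: B = A + 4.00·(cos22°, sin22°) = (3.7087, 1.4984)
θ=22°: |BD| = 7.4436
θ=22°: circle(B,9.00) ∩ circle(D,8.00): a=4.8637, h=7.5726
θ=22°:   candidates: C₊=(9.9973,7.9369) cross=56.368; C₋=(6.9485,-6.8982) cross=-56.368
θ=22°:   branch + wants cross > 0 → take C=(9.9973,7.9369) (cross=56.368)
θ=22°: ex = (C−B)/|BC| = (0.6987,0.7154); ey = (-0.7154,0.6987)
θ=22°: P = B + 1.14·ex + 2.31·ey = (2.8527,3.9280)
θ=244°: B = A + 4.00·(cos244°, sin244°) = (-1.7535, -3.5952)
θ=244°: |BD| = 13.2505
θ=244°: circle(B,9.00) ∩ circle(D,8.00): a=7.2668, h=5.3098
θ=244°:   candidates: C₊=(3.8000,3.4871) cross=70.358; C₋=(6.6814,-6.7342) cross=-70.358
θ=244°:   branch + wants cross > 0 → take C=(3.8000,3.4871) (cross=70.358)
θ=244°: ex = (C−B)/|BC| = (0.6171,0.7869); ey = (-0.7869,0.6171)
θ=244°: P = B + 1.14·ex + 2.31·ey = (-2.8678,-1.2727)
θ=289°: B = A + 4.00·(cos289°, sin289°) = (1.3023, -3.7821)
θ=289°: |BD| = 10.4091
θ=289°: circle(B,9.00) ∩ circle(D,8.00): a=6.0212, h=6.6892
θ=289°:   candidates: C₊=(4.4814,4.6377) cross=69.629; C₋=(9.3424,-7.8264) cross=-69.629
θ=289°:   branch + wants cross > 0 → take C=(4.4814,4.6377) (cross=69.629)
θ=289°: ex = (C−B)/|BC| = (0.3532,0.9355); ey = (-0.9355,0.3532)
θ=289°: P = B + 1.14·ex + 2.31·ey = (-0.4561,-1.8996)
θ=347°: B = A + 4.00·(cos347°, sin347°) = (3.8975, -0.8998)
θ=347°: |BD| = 7.1593
θ=347°: circle(B,9.00) ∩ circle(D,8.00): a=4.7669, h=7.6339
θ=347°:   candidates: C₊=(7.6671,7.2727) cross=54.653; C₋=(9.5860,-7.8741) cross=-54.653
θ=347°:   branch + wants cross > 0 → take C=(7.6671,7.2727) (cross=54.653)
θ=347°: ex = (C−B)/|BC| = (0.4189,0.9081); ey = (-0.9081,0.4189)
θ=347°: P = B + 1.14·ex + 2.31·ey = (2.2774,1.1029)

θ=22°: 2.85 3.93
θ=244°: -2.87 -1.27
θ=289°: -0.46 -1.90
θ=347°: 2.28 1.10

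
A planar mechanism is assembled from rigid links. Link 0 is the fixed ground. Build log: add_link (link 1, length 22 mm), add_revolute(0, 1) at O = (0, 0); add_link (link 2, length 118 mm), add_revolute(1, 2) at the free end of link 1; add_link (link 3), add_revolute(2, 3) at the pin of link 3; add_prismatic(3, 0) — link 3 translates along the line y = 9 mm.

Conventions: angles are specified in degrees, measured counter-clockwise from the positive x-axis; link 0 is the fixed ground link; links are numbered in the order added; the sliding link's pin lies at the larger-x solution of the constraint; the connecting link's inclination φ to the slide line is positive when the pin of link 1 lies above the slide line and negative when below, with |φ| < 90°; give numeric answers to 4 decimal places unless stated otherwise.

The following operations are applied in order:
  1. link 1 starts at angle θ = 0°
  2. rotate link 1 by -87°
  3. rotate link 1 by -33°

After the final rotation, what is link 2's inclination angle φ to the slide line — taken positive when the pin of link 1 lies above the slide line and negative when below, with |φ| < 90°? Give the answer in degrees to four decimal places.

geometry: r = 22 mm, L = 118 mm, e = 9 mm; θ starts at 0°
rotate link 1 by -87°: θ ← 0° -87° = -87°
rotate link 1 by -33°: θ ← -87° -33° = -120°
h = r sin θ − e = -19.052559 − 9 = -28.052559
sin φ = h / L = -28.052559 / 118 = -0.23773355
φ = arcsin(-0.23773355) = -13.752811°

-13.7528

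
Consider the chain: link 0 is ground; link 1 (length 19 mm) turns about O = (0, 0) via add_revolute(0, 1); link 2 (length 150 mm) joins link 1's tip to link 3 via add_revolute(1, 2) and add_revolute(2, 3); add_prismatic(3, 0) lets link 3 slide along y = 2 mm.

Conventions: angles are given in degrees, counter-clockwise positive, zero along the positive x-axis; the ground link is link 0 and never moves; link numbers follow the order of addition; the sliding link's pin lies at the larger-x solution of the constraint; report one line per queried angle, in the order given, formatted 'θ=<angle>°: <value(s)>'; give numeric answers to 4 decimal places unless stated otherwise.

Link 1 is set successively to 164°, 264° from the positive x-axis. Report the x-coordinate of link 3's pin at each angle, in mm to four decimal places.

geometry: r = 19 mm, L = 150 mm, e = 2 mm
θ=164°: crank pin P = (r cos θ, r sin θ) = (-18.263972, 5.237110)
θ=164°: h = r sin θ − e = 5.237110 − 2 = 3.237110
θ=164°: x = r cos θ + √(L² − h²) = -18.263972 + 149.965066 = 131.701094
θ=264°: crank pin P = (r cos θ, r sin θ) = (-1.986041, -18.895916)
θ=264°: h = r sin θ − e = -18.895916 − 2 = -20.895916
θ=264°: x = r cos θ + √(L² − h²) = -1.986041 + 148.537405 = 146.551364

θ=164°: 131.7011
θ=264°: 146.5514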